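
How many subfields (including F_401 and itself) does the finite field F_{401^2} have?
F_{401^2} has 2 subfields

The subfields of F_{p^n} are exactly the fields F_{p^d} for d | n (each is the fixed field of the unique index-d subgroup of Gal(F_{p^n}/F_p) ≅ Z/nZ). The divisors of n = 2 are {1, 2}, giving 2 subfields: F_{401^1}, F_{401^2}.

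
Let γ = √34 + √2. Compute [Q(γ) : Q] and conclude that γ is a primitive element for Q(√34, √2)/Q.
[Q(γ) : Q] = 4 (equivalently, Q(γ) = Q(√34, √2))

Obviously Q(γ) ⊆ Q(√34, √2), and [Q(√34, √2):Q] = 4 (since 34, 2 are distinct squarefree integers > 1 with 68 not a perfect square). To show equality we compute the minimal polynomial of γ. From γ = √34 + √2: γ^2 = 34 + 2√(68) + 2 = 36 + 2√(68), so γ^2 - 36 = 2√(68); squaring, (γ^2 - 36)^2 = 4·68, i.e. γ^4 - 72γ^2 + 1296 - 272 = 0, i.e. γ^4 - 72γ^2 + 1024 = 0. So γ is a root of x^4 - 72x^2 + 1024. This polynomial is irreducible over Q: it has no rational root (each ±√34 ± √2 is irrational), and any factorization into two quadratics over Q would force √(68) ∈ Q (pairing opposite roots) or √34, √2 ∈ Q (other pairings), all impossible. Hence [Q(γ):Q] = 4 = [Q(√34, √2):Q], so Q(γ) = Q(√34, √2).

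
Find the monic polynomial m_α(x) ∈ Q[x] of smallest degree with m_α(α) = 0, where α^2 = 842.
m_α(x) = x^2 - 842

α satisfies α^2 - 842 = 0, so x^2 - 842 annihilates α. Since d = 842 is squarefree and ≠ 1, it is not a perfect square in Q, so x^2 - 842 has no rational root and is therefore irreducible over Q (a degree-2 polynomial over a field is irreducible iff it has no root). Hence m_α(x) = x^2 - 842.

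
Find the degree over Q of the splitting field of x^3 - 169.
[K : Q] = 6

The roots of x^3 - 169 are ∛169, ω∛169, ω^2∛169 where ω = e^(2πi/3) is a primitive cube root of unity, so K = Q(∛169, ω). Now [Q(∛169):Q] = 3 (since 169 is not a perfect cube, x^3 - 169 is irreducible) and [Q(ω):Q] = 2. Both 2 and 3 divide [K:Q], and [K:Q] ≤ 3·2 = 6, so [K:Q] = 6. (Equivalently: Q(∛169) ⊂ R but ω ∉ R, so [K : Q(∛169)] = 2.)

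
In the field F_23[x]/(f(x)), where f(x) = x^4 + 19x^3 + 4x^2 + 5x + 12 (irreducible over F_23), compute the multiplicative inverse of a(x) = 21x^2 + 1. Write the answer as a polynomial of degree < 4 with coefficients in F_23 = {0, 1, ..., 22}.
a(x)^(-1) ≡ 15x^3 + x^2 + 19x + 9 (mod f(x))

Since f is irreducible over F_23, F_23[x]/(f) is a field and a(x) ≠ 0 has an inverse. Apply the extended Euclidean algorithm to f(x) and a(x) in F_23[x]: f(x) = (11x^2 + 2x + 15)·a(x) + (3x + 20);  a(x) = (7x + 7)·(3x + 20) + (22). The last nonzero remainder is the constant 22 = gcd(f, a) in F_23. Back-substituting through the division chain expresses 22 = s(x)·a(x) + t(x)·f(x) with s(x) ≡ 8x^3 + 22x^2 + 4x + 14 (mod f), so (8x^3 + 22x^2 + 4x + 14)·a(x) ≡ 22 (mod f). Multiplying by 22^(-1) ≡ 22 in F_23 gives a(x)^(-1) ≡ 22·(8x^3 + 22x^2 + 4x + 14) ≡ 15x^3 + x^2 + 19x + 9 (mod f). Check: (21x^2 + 1)·(15x^3 + x^2 + 19x + 9) = 16x^5 + 21x^4 + 6x^2 + 19x + 9 ≡ 1 (mod x^4 + 19x^3 + 4x^2 + 5x + 12).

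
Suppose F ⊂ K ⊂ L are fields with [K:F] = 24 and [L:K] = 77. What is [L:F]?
[L:F] = 1848

The tower law says that for any tower of field extensions F ⊂ K ⊂ L with finite degrees, [L:F] = [L:K] · [K:F]. Here this gives [L:F] = 77 · 24 = 1848.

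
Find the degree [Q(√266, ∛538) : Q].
[Q(√266, ∛538) : Q] = 6

Let L = Q(√266, ∛538). Since Q(√266) ⊂ L and [Q(√266):Q] = 2, the tower law gives 2 | [L:Q]. Likewise Q(∛538) ⊂ L with [Q(∛538):Q] = 3 (because 538 is not a perfect cube), so 3 | [L:Q]. As gcd(2,3) = 1, [L:Q] is divisible by 6. Conversely L is generated over Q by √266 and ∛538, so [L:Q] ≤ 2·3 = 6. Therefore [Q(√266, ∛538) : Q] = 6.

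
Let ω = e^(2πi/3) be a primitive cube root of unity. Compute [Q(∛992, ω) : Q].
[Q(∛992, ω) : Q] = 6

[Q(∛992):Q] = 3 (min poly x^3 - 992, irreducible since 992 is not a perfect cube). [Q(ω):Q] = 2 (min poly x^2 + x + 1). Since Q(∛992) ⊂ R and ω ∉ R, we have ω ∉ Q(∛992), so x^2 + x + 1 remains irreducible over Q(∛992) and [Q(∛992, ω) : Q(∛992)] = 2. By the tower law, [Q(∛992, ω) : Q] = 3 · 2 = 6. (In fact Q(∛992, ω) is the splitting field of x^3 - 992 over Q.)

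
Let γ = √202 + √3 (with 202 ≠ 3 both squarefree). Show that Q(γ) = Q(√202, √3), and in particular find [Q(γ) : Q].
[Q(γ) : Q] = 4 (equivalently, Q(γ) = Q(√202, √3))

Obviously Q(γ) ⊆ Q(√202, √3), and [Q(√202, √3):Q] = 4 (since 202, 3 are distinct squarefree integers > 1 with 606 not a perfect square). To show equality we compute the minimal polynomial of γ. From γ = √202 + √3: γ^2 = 202 + 2√(606) + 3 = 205 + 2√(606), so γ^2 - 205 = 2√(606); squaring, (γ^2 - 205)^2 = 4·606, i.e. γ^4 - 410γ^2 + 42025 - 2424 = 0, i.e. γ^4 - 410γ^2 + 39601 = 0. So γ is a root of x^4 - 410x^2 + 39601. This polynomial is irreducible over Q: it has no rational root (each ±√202 ± √3 is irrational), and any factorization into two quadratics over Q would force √(606) ∈ Q (pairing opposite roots) or √202, √3 ∈ Q (other pairings), all impossible. Hence [Q(γ):Q] = 4 = [Q(√202, √3):Q], so Q(γ) = Q(√202, √3).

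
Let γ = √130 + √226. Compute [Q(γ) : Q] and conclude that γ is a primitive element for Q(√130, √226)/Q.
[Q(γ) : Q] = 4 (equivalently, Q(γ) = Q(√130, √226))

Obviously Q(γ) ⊆ Q(√130, √226), and [Q(√130, √226):Q] = 4 (since 130, 226 are distinct squarefree integers > 1 with 29380 not a perfect square). To show equality we compute the minimal polynomial of γ. From γ = √130 + √226: γ^2 = 130 + 2√(29380) + 226 = 356 + 2√(29380), so γ^2 - 356 = 2√(29380); squaring, (γ^2 - 356)^2 = 4·29380, i.e. γ^4 - 712γ^2 + 126736 - 117520 = 0, i.e. γ^4 - 712γ^2 + 9216 = 0. So γ is a root of x^4 - 712x^2 + 9216. This polynomial is irreducible over Q: it has no rational root (each ±√130 ± √226 is irrational), and any factorization into two quadratics over Q would force √(29380) ∈ Q (pairing opposite roots) or √130, √226 ∈ Q (other pairings), all impossible. Hence [Q(γ):Q] = 4 = [Q(√130, √226):Q], so Q(γ) = Q(√130, √226).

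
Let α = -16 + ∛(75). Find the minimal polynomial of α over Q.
m_α(x) = x^3 + 48x^2 + 768x + 4021

Set β = α + 16 = ∛(75), so β^3 = 75. Then (α + 16)^3 - 75 = 0, i.e. α is a root of g(x) = (x + 16)^3 - 75 = x^3 + 48x^2 + 768x + 4021. Since g(x) = h(x + 16) where h(x) = x^3 - 75, and h is irreducible over Q (because 75 is not a perfect cube, so h has no rational root, and a monic cubic with no rational root is irreducible), g is also irreducible (irreducibility is preserved under the substitution x → x + 16). Hence m_α(x) = x^3 + 48x^2 + 768x + 4021.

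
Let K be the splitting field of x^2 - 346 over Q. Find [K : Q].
[K : Q] = 2

f(x) = x^2 - 346 factors as (x - √346)(x + √346). The splitting field is K = Q(√346). Since 346 is squarefree and > 1, it is not a perfect square, so x^2 - 346 is irreducible over Q and [Q(√346) : Q] = 2. Hence [K : Q] = 2.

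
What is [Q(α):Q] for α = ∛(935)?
[Q(α):Q] = 3

The minimal polynomial of α is x^3 - 935, irreducible over Q since 935 is not a perfect cube (so x^3 - 935 has no rational root). Hence [Q(α):Q] = deg(m_α) = 3.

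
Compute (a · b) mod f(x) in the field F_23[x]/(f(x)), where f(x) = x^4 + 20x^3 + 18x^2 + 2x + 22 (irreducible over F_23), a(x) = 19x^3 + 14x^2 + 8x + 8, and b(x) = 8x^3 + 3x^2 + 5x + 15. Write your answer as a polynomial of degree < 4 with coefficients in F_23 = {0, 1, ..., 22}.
a · b ≡ 19x^3 + 16x^2 + 12x + 12 (mod f(x))

Multiply in F_23[x]: a(x)·b(x) = (19x^3 + 14x^2 + 8x + 8)·(8x^3 + 3x^2 + 5x + 15) = 14x^6 + 8x^5 + 17x^4 + 6x^3 + 21x^2 + 22x + 5. This has degree ≥ 4, so divide by f(x) over F_23: 14x^6 + 8x^5 + 17x^4 + 6x^3 + 21x^2 + 22x + 5 = (14x^2 + 4x + 7)·(x^4 + 20x^3 + 18x^2 + 2x + 22) + (19x^3 + 16x^2 + 12x + 12). Hence a·b ≡ 19x^3 + 16x^2 + 12x + 12 (mod f). (F_23[x]/(f) is a field with 23^4 = 279841 elements since f is irreducible of degree 4.)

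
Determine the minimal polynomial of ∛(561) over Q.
m_α(x) = x^3 - 561

α satisfies α^3 = 561, so x^3 - 561 annihilates α. By the rational root test, a rational root p/q (in lowest terms) of x^3 - 561 would satisfy p^3 = 561 q^3, forcing q = 1 and p^3 = 561; but 561 is not a perfect cube, contradiction. A monic cubic over Q with no rational root is irreducible (any nontrivial factorization would include a linear factor). Hence x^3 - 561 is the minimal polynomial of α, and in particular [Q(α):Q] = 3.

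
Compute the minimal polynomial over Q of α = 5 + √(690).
m_α(x) = x^2 - 10x - 665

From α - 5 = √(690), squaring gives (α - 5)^2 = 690, i.e. α^2 - 10α + 25 = 690, so α^2 - 10α - 665 = 0. The discriminant of x^2 - 10x - 665 is (-10)^2 - 4·(-665) = 100 + 2660 = 2760, and 4·(690) is not a perfect square in Q since 690 is squarefree and ≠ 1. Hence x^2 - 10x - 665 is irreducible over Q and is the minimal polynomial of α.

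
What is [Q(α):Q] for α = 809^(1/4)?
[Q(α):Q] = 4

α is a root of x^4 - 809. By Eisenstein's criterion at the prime p = 809 (which divides the constant term 809 but p^2 = 654481 does not, since 809 is squarefree), x^4 - 809 is irreducible over Q. Hence [Q(α):Q] = 4.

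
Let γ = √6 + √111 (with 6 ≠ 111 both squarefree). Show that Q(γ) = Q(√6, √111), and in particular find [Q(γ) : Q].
[Q(γ) : Q] = 4 (equivalently, Q(γ) = Q(√6, √111))

Obviously Q(γ) ⊆ Q(√6, √111), and [Q(√6, √111):Q] = 4 (since 6, 111 are distinct squarefree integers > 1 with 666 not a perfect square). To show equality we compute the minimal polynomial of γ. From γ = √6 + √111: γ^2 = 6 + 2√(666) + 111 = 117 + 2√(666), so γ^2 - 117 = 2√(666); squaring, (γ^2 - 117)^2 = 4·666, i.e. γ^4 - 234γ^2 + 13689 - 2664 = 0, i.e. γ^4 - 234γ^2 + 11025 = 0. So γ is a root of x^4 - 234x^2 + 11025. This polynomial is irreducible over Q: it has no rational root (each ±√6 ± √111 is irrational), and any factorization into two quadratics over Q would force √(666) ∈ Q (pairing opposite roots) or √6, √111 ∈ Q (other pairings), all impossible. Hence [Q(γ):Q] = 4 = [Q(√6, √111):Q], so Q(γ) = Q(√6, √111).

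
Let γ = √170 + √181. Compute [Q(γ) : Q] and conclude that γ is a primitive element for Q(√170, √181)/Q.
[Q(γ) : Q] = 4 (equivalently, Q(γ) = Q(√170, √181))

Obviously Q(γ) ⊆ Q(√170, √181), and [Q(√170, √181):Q] = 4 (since 170, 181 are distinct squarefree integers > 1 with 30770 not a perfect square). To show equality we compute the minimal polynomial of γ. From γ = √170 + √181: γ^2 = 170 + 2√(30770) + 181 = 351 + 2√(30770), so γ^2 - 351 = 2√(30770); squaring, (γ^2 - 351)^2 = 4·30770, i.e. γ^4 - 702γ^2 + 123201 - 123080 = 0, i.e. γ^4 - 702γ^2 + 121 = 0. So γ is a root of x^4 - 702x^2 + 121. This polynomial is irreducible over Q: it has no rational root (each ±√170 ± √181 is irrational), and any factorization into two quadratics over Q would force √(30770) ∈ Q (pairing opposite roots) or √170, √181 ∈ Q (other pairings), all impossible. Hence [Q(γ):Q] = 4 = [Q(√170, √181):Q], so Q(γ) = Q(√170, √181).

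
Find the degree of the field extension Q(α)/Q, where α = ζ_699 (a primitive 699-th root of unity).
[Q(α):Q] = 464

The minimal polynomial of ζ_699 over Q is the 699-th cyclotomic polynomial Φ_699(x), which is irreducible over Q and has degree φ(699) = 464. Hence [Q(α):Q] = φ(699) = 464.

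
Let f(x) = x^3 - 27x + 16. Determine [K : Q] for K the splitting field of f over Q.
[K : Q] = 6

By the rational root test, any rational root of the monic integer polynomial f(x) = x^3 - 27x + 16 must be an integer dividing the constant term 16, i.e. one of ±{1, 2, 4, 8, 16}. Evaluating: f(1) = -10, f(-1) = 42, f(2) = -30, f(-2) = 62, f(4) = -28, f(-4) = 60, f(8) = 312, f(-8) = -280, f(16) = 3680, f(-16) = -3648; none is 0, so f has no rational root and is therefore irreducible over Q (a cubic with no linear factor over a field is irreducible). For an irreducible cubic, the Galois group is A_3 or S_3 according as the discriminant disc(f) = -4a^3 - 27b^2 = -4·(-27)^3 - 27·(16)^2 = 71820 is or is not a square in Q. Here disc(f) = 71820 is not a perfect square in Q, so the Galois group of f over Q is not contained in A_3 and must be all of S_3. The splitting field has degree |S_3| = 6 over Q, so [K : Q] = 6.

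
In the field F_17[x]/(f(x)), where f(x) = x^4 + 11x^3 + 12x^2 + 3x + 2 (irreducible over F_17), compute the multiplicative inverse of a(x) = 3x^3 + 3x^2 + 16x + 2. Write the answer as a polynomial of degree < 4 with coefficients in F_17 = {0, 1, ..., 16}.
a(x)^(-1) ≡ 8x^3 + 14x^2 + 12x + 14 (mod f(x))

Since f is irreducible over F_17, F_17[x]/(f) is a field and a(x) ≠ 0 has an inverse. Apply the extended Euclidean algorithm to f(x) and a(x) in F_17[x]: f(x) = (6x + 9)·a(x) + (8x^2 + 1);  a(x) = (11x + 11)·(8x^2 + 1) + (5x + 8);  (8x^2 + 1) = (5x + 9)·(5x + 8) + (14). The last nonzero remainder is the constant 14 = gcd(f, a) in F_17. Back-substituting through the division chain expresses 14 = s(x)·a(x) + t(x)·f(x) with s(x) ≡ 10x^3 + 9x^2 + 15x + 9 (mod f), so (10x^3 + 9x^2 + 15x + 9)·a(x) ≡ 14 (mod f). Multiplying by 14^(-1) ≡ 11 in F_17 gives a(x)^(-1) ≡ 11·(10x^3 + 9x^2 + 15x + 9) ≡ 8x^3 + 14x^2 + 12x + 14 (mod f). Check: (3x^3 + 3x^2 + 16x + 2)·(8x^3 + 14x^2 + 12x + 14) = 7x^6 + 15x^5 + 2x^4 + 12x^3 + 7x^2 + 10x + 11 ≡ 1 (mod x^4 + 11x^3 + 12x^2 + 3x + 2).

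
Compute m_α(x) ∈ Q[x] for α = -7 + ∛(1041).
m_α(x) = x^3 + 21x^2 + 147x - 698

Set β = α + 7 = ∛(1041), so β^3 = 1041. Then (α + 7)^3 - 1041 = 0, i.e. α is a root of g(x) = (x + 7)^3 - 1041 = x^3 + 21x^2 + 147x - 698. Since g(x) = h(x + 7) where h(x) = x^3 - 1041, and h is irreducible over Q (because 1041 is not a perfect cube, so h has no rational root, and a monic cubic with no rational root is irreducible), g is also irreducible (irreducibility is preserved under the substitution x → x + 7). Hence m_α(x) = x^3 + 21x^2 + 147x - 698.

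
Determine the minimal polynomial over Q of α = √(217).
m_α(x) = x^2 - 217

α satisfies α^2 - 217 = 0, so x^2 - 217 annihilates α. Since d = 217 is squarefree and ≠ 1, it is not a perfect square in Q, so x^2 - 217 has no rational root and is therefore irreducible over Q (a degree-2 polynomial over a field is irreducible iff it has no root). Hence m_α(x) = x^2 - 217.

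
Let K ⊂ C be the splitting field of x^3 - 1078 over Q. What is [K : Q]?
[K : Q] = 6

The roots of x^3 - 1078 are ∛1078, ω∛1078, ω^2∛1078 where ω = e^(2πi/3) is a primitive cube root of unity, so K = Q(∛1078, ω). Now [Q(∛1078):Q] = 3 (since 1078 is not a perfect cube, x^3 - 1078 is irreducible) and [Q(ω):Q] = 2. Both 2 and 3 divide [K:Q], and [K:Q] ≤ 3·2 = 6, so [K:Q] = 6. (Equivalently: Q(∛1078) ⊂ R but ω ∉ R, so [K : Q(∛1078)] = 2.)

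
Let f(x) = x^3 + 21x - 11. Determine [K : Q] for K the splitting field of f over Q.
[K : Q] = 6

By the rational root test, any rational root of the monic integer polynomial f(x) = x^3 + 21x - 11 must be an integer dividing the constant term -11, i.e. one of ±{1, 11}. Evaluating: f(1) = 11, f(-1) = -33, f(11) = 1551, f(-11) = -1573; none is 0, so f has no rational root and is therefore irreducible over Q (a cubic with no linear factor over a field is irreducible). For an irreducible cubic, the Galois group is A_3 or S_3 according as the discriminant disc(f) = -4a^3 - 27b^2 = -4·(21)^3 - 27·(-11)^2 = -40311 is or is not a square in Q. Here disc(f) = -40311 is not a perfect square in Q, so the Galois group of f over Q is not contained in A_3 and must be all of S_3. The splitting field has degree |S_3| = 6 over Q, so [K : Q] = 6.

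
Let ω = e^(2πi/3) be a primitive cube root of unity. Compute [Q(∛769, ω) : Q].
[Q(∛769, ω) : Q] = 6

[Q(∛769):Q] = 3 (min poly x^3 - 769, irreducible since 769 is not a perfect cube). [Q(ω):Q] = 2 (min poly x^2 + x + 1). Since Q(∛769) ⊂ R and ω ∉ R, we have ω ∉ Q(∛769), so x^2 + x + 1 remains irreducible over Q(∛769) and [Q(∛769, ω) : Q(∛769)] = 2. By the tower law, [Q(∛769, ω) : Q] = 3 · 2 = 6. (In fact Q(∛769, ω) is the splitting field of x^3 - 769 over Q.)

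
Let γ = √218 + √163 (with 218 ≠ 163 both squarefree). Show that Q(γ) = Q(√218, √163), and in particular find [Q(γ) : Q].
[Q(γ) : Q] = 4 (equivalently, Q(γ) = Q(√218, √163))

Obviously Q(γ) ⊆ Q(√218, √163), and [Q(√218, √163):Q] = 4 (since 218, 163 are distinct squarefree integers > 1 with 35534 not a perfect square). To show equality we compute the minimal polynomial of γ. From γ = √218 + √163: γ^2 = 218 + 2√(35534) + 163 = 381 + 2√(35534), so γ^2 - 381 = 2√(35534); squaring, (γ^2 - 381)^2 = 4·35534, i.e. γ^4 - 762γ^2 + 145161 - 142136 = 0, i.e. γ^4 - 762γ^2 + 3025 = 0. So γ is a root of x^4 - 762x^2 + 3025. This polynomial is irreducible over Q: it has no rational root (each ±√218 ± √163 is irrational), and any factorization into two quadratics over Q would force √(35534) ∈ Q (pairing opposite roots) or √218, √163 ∈ Q (other pairings), all impossible. Hence [Q(γ):Q] = 4 = [Q(√218, √163):Q], so Q(γ) = Q(√218, √163).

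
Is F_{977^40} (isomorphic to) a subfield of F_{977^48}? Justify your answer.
No: F_{977^40} is not a subfield of F_{977^48}

F_{p^m} embeds in F_{p^n} iff m | n. Here 40 ∤ 48 (since 48 = 1·40 + 8 with remainder 8 ≠ 0), so F_{977^40} is not a subfield of F_{977^48}. Equivalently: if it were, the tower law would give 40 = [F_{977^40}:F_977] dividing [F_{977^48}:F_977] = 48, contradiction.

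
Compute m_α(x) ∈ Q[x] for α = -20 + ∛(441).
m_α(x) = x^3 + 60x^2 + 1200x + 7559

Set β = α + 20 = ∛(441), so β^3 = 441. Then (α + 20)^3 - 441 = 0, i.e. α is a root of g(x) = (x + 20)^3 - 441 = x^3 + 60x^2 + 1200x + 7559. Since g(x) = h(x + 20) where h(x) = x^3 - 441, and h is irreducible over Q (because 441 is not a perfect cube, so h has no rational root, and a monic cubic with no rational root is irreducible), g is also irreducible (irreducibility is preserved under the substitution x → x + 20). Hence m_α(x) = x^3 + 60x^2 + 1200x + 7559.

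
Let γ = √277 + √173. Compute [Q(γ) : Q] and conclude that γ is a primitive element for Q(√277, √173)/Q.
[Q(γ) : Q] = 4 (equivalently, Q(γ) = Q(√277, √173))

Obviously Q(γ) ⊆ Q(√277, √173), and [Q(√277, √173):Q] = 4 (since 277, 173 are distinct squarefree integers > 1 with 47921 not a perfect square). To show equality we compute the minimal polynomial of γ. From γ = √277 + √173: γ^2 = 277 + 2√(47921) + 173 = 450 + 2√(47921), so γ^2 - 450 = 2√(47921); squaring, (γ^2 - 450)^2 = 4·47921, i.e. γ^4 - 900γ^2 + 202500 - 191684 = 0, i.e. γ^4 - 900γ^2 + 10816 = 0. So γ is a root of x^4 - 900x^2 + 10816. This polynomial is irreducible over Q: it has no rational root (each ±√277 ± √173 is irrational), and any factorization into two quadratics over Q would force √(47921) ∈ Q (pairing opposite roots) or √277, √173 ∈ Q (other pairings), all impossible. Hence [Q(γ):Q] = 4 = [Q(√277, √173):Q], so Q(γ) = Q(√277, √173).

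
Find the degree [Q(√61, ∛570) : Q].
[Q(√61, ∛570) : Q] = 6

Let L = Q(√61, ∛570). Since Q(√61) ⊂ L and [Q(√61):Q] = 2, the tower law gives 2 | [L:Q]. Likewise Q(∛570) ⊂ L with [Q(∛570):Q] = 3 (because 570 is not a perfect cube), so 3 | [L:Q]. As gcd(2,3) = 1, [L:Q] is divisible by 6. Conversely L is generated over Q by √61 and ∛570, so [L:Q] ≤ 2·3 = 6. Therefore [Q(√61, ∛570) : Q] = 6.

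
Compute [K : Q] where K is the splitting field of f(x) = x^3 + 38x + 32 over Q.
[K : Q] = 6

By the rational root test, any rational root of the monic integer polynomial f(x) = x^3 + 38x + 32 must be an integer dividing the constant term 32, i.e. one of ±{1, 2, 4, 8, 16, 32}. Evaluating: f(1) = 71, f(-1) = -7, f(2) = 116, f(-2) = -52, f(4) = 248, f(-4) = -184, f(8) = 848, f(-8) = -784, f(16) = 4736, f(-16) = -4672, f(32) = 34016, f(-32) = -33952; none is 0, so f has no rational root and is therefore irreducible over Q (a cubic with no linear factor over a field is irreducible). For an irreducible cubic, the Galois group is A_3 or S_3 according as the discriminant disc(f) = -4a^3 - 27b^2 = -4·(38)^3 - 27·(32)^2 = -247136 is or is not a square in Q. Here disc(f) = -247136 is not a perfect square in Q, so the Galois group of f over Q is not contained in A_3 and must be all of S_3. The splitting field has degree |S_3| = 6 over Q, so [K : Q] = 6.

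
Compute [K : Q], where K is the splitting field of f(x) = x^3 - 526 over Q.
[K : Q] = 6

The roots of x^3 - 526 are ∛526, ω∛526, ω^2∛526 where ω = e^(2πi/3) is a primitive cube root of unity, so K = Q(∛526, ω). Now [Q(∛526):Q] = 3 (since 526 is not a perfect cube, x^3 - 526 is irreducible) and [Q(ω):Q] = 2. Both 2 and 3 divide [K:Q], and [K:Q] ≤ 3·2 = 6, so [K:Q] = 6. (Equivalently: Q(∛526) ⊂ R but ω ∉ R, so [K : Q(∛526)] = 2.)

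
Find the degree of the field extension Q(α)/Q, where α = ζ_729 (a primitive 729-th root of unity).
[Q(α):Q] = 486

The minimal polynomial of ζ_729 over Q is the 729-th cyclotomic polynomial Φ_729(x), which is irreducible over Q and has degree φ(729) = 486. Hence [Q(α):Q] = φ(729) = 486.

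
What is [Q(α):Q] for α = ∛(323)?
[Q(α):Q] = 3

The minimal polynomial of α is x^3 - 323, irreducible over Q since 323 is not a perfect cube (so x^3 - 323 has no rational root). Hence [Q(α):Q] = deg(m_α) = 3.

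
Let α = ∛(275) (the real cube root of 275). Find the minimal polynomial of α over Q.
m_α(x) = x^3 - 275

α satisfies α^3 = 275, so x^3 - 275 annihilates α. By the rational root test, a rational root p/q (in lowest terms) of x^3 - 275 would satisfy p^3 = 275 q^3, forcing q = 1 and p^3 = 275; but 275 is not a perfect cube, contradiction. A monic cubic over Q with no rational root is irreducible (any nontrivial factorization would include a linear factor). Hence x^3 - 275 is the minimal polynomial of α, and in particular [Q(α):Q] = 3.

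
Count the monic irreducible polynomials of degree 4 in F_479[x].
There are 13160735760 monic irreducible polynomials of degree 4 over F_479

Each element of F_{479^4} that lies in no proper subfield is a root of exactly one monic irreducible of degree 4 over F_479, and each such polynomial has 4 distinct roots in F_{479^4}. By Möbius inversion the count is N_479(4) = (1/4) Σ_{d|4} μ(4/d) · 479^d = (1/4)(μ(4)·479^1 + μ(2)·479^2 + μ(1)·479^4) = 52642943040/4 = 13160735760.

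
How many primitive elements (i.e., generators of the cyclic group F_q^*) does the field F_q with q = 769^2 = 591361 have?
There are φ(591360) = 122880 primitive elements

F_q^* is cyclic of order q - 1 = 591360. A cyclic group of order m has exactly φ(m) generators. Here m = 591360 = 2^9 · 3 · 5 · 7 · 11, so the number of primitive elements is φ(591360) = 122880.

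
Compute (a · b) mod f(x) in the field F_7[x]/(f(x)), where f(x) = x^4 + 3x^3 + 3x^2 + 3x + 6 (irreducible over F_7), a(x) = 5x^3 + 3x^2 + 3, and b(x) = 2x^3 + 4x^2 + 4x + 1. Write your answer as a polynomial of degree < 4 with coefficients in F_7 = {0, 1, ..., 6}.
a · b ≡ 5x^3 + 2x^2 + x + 3 (mod f(x))

Multiply in F_7[x]: a(x)·b(x) = (5x^3 + 3x^2 + 3)·(2x^3 + 4x^2 + 4x + 1) = 3x^6 + 5x^5 + 4x^4 + 2x^3 + x^2 + 5x + 3. This has degree ≥ 4, so divide by f(x) over F_7: 3x^6 + 5x^5 + 4x^4 + 2x^3 + x^2 + 5x + 3 = (3x^2 + 3x)·(x^4 + 3x^3 + 3x^2 + 3x + 6) + (5x^3 + 2x^2 + x + 3). Hence a·b ≡ 5x^3 + 2x^2 + x + 3 (mod f). (F_7[x]/(f) is a field with 7^4 = 2401 elements since f is irreducible of degree 4.)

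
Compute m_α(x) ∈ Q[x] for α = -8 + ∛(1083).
m_α(x) = x^3 + 24x^2 + 192x - 571

Set β = α + 8 = ∛(1083), so β^3 = 1083. Then (α + 8)^3 - 1083 = 0, i.e. α is a root of g(x) = (x + 8)^3 - 1083 = x^3 + 24x^2 + 192x - 571. Since g(x) = h(x + 8) where h(x) = x^3 - 1083, and h is irreducible over Q (because 1083 is not a perfect cube, so h has no rational root, and a monic cubic with no rational root is irreducible), g is also irreducible (irreducibility is preserved under the substitution x → x + 8). Hence m_α(x) = x^3 + 24x^2 + 192x - 571.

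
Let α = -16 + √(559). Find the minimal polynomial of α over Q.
m_α(x) = x^2 + 32x - 303

From α + 16 = √(559), squaring gives (α + 16)^2 = 559, i.e. α^2 + 32α + 256 = 559, so α^2 + 32α - 303 = 0. The discriminant of x^2 + 32x - 303 is (32)^2 - 4·(-303) = 1024 + 1212 = 2236, and 4·(559) is not a perfect square in Q since 559 is squarefree and ≠ 1. Hence x^2 + 32x - 303 is irreducible over Q and is the minimal polynomial of α.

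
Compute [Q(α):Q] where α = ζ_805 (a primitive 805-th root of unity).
[Q(α):Q] = 528

The minimal polynomial of ζ_805 over Q is the 805-th cyclotomic polynomial Φ_805(x), which is irreducible over Q and has degree φ(805) = 528. Hence [Q(α):Q] = φ(805) = 528.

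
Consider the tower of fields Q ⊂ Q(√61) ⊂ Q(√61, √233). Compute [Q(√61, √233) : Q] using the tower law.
[Q(√61, √233) : Q] = 4

[Q(√61):Q] = 2 (min poly x^2 - 61, irreducible since 61 is squarefree > 1). For the top step, suppose √233 ∈ Q(√61), say √233 = c + d√61 with c, d ∈ Q. Squaring: 233 = c^2 + 61d^2 + 2cd√61. Since √61 ∉ Q this forces 2cd = 0. If d = 0 then √233 = c ∈ Q, contradicting 233 squarefree > 1. If c = 0 then 233 = 61d^2, so 61·233 = (61d)^2 is a perfect square in Q — but 61·233 = 14213 is not a perfect square (since 61 and 233 are distinct squarefree integers). Contradiction. Hence √233 ∉ Q(√61), so x^2 - 233 stays irreducible over Q(√61) and [Q(√61, √233) : Q(√61)] = 2. By the tower law, [Q(√61, √233) : Q] = 2 · 2 = 4.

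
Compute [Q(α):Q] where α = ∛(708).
[Q(α):Q] = 3

The minimal polynomial of α is x^3 - 708, irreducible over Q since 708 is not a perfect cube (so x^3 - 708 has no rational root). Hence [Q(α):Q] = deg(m_α) = 3.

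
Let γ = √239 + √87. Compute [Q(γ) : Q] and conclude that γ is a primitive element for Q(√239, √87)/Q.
[Q(γ) : Q] = 4 (equivalently, Q(γ) = Q(√239, √87))

Obviously Q(γ) ⊆ Q(√239, √87), and [Q(√239, √87):Q] = 4 (since 239, 87 are distinct squarefree integers > 1 with 20793 not a perfect square). To show equality we compute the minimal polynomial of γ. From γ = √239 + √87: γ^2 = 239 + 2√(20793) + 87 = 326 + 2√(20793), so γ^2 - 326 = 2√(20793); squaring, (γ^2 - 326)^2 = 4·20793, i.e. γ^4 - 652γ^2 + 106276 - 83172 = 0, i.e. γ^4 - 652γ^2 + 23104 = 0. So γ is a root of x^4 - 652x^2 + 23104. This polynomial is irreducible over Q: it has no rational root (each ±√239 ± √87 is irrational), and any factorization into two quadratics over Q would force √(20793) ∈ Q (pairing opposite roots) or √239, √87 ∈ Q (other pairings), all impossible. Hence [Q(γ):Q] = 4 = [Q(√239, √87):Q], so Q(γ) = Q(√239, √87).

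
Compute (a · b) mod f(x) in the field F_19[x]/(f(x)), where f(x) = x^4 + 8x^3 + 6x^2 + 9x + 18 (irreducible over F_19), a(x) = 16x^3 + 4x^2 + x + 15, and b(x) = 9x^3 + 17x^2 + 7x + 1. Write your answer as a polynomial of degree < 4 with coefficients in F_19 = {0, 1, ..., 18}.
a · b ≡ 17x^3 + 6x^2 + 11x + 12 (mod f(x))

Multiply in F_19[x]: a(x)·b(x) = (16x^3 + 4x^2 + x + 15)·(9x^3 + 17x^2 + 7x + 1) = 11x^6 + 4x^5 + 18x^4 + 6x^3 + 11x + 15. This has degree ≥ 4, so divide by f(x) over F_19: 11x^6 + 4x^5 + 18x^4 + 6x^3 + 11x + 15 = (11x^2 + 11x + 16)·(x^4 + 8x^3 + 6x^2 + 9x + 18) + (17x^3 + 6x^2 + 11x + 12). Hence a·b ≡ 17x^3 + 6x^2 + 11x + 12 (mod f). (F_19[x]/(f) is a field with 19^4 = 130321 elements since f is irreducible of degree 4.)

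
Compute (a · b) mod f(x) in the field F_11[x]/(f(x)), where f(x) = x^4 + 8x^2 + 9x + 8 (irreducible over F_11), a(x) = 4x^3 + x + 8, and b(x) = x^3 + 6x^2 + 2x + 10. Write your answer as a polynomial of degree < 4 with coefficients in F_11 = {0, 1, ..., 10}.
a · b ≡ 2x^3 + 8x^2 + 8x (mod f(x))

Multiply in F_11[x]: a(x)·b(x) = (4x^3 + x + 8)·(x^3 + 6x^2 + 2x + 10) = 4x^6 + 2x^5 + 9x^4 + 10x^3 + 6x^2 + 4x + 3. This has degree ≥ 4, so divide by f(x) over F_11: 4x^6 + 2x^5 + 9x^4 + 10x^3 + 6x^2 + 4x + 3 = (4x^2 + 2x + 10)·(x^4 + 8x^2 + 9x + 8) + (2x^3 + 8x^2 + 8x). Hence a·b ≡ 2x^3 + 8x^2 + 8x (mod f). (F_11[x]/(f) is a field with 11^4 = 14641 elements since f is irreducible of degree 4.)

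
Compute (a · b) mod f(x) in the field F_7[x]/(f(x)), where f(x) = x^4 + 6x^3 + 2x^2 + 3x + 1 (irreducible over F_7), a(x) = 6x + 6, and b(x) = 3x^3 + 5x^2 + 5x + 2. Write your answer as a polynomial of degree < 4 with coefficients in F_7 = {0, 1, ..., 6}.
a · b ≡ 3x^3 + 3x^2 + 2x + 1 (mod f(x))

Multiply in F_7[x]: a(x)·b(x) = (6x + 6)·(3x^3 + 5x^2 + 5x + 2) = 4x^4 + 6x^3 + 4x^2 + 5. This has degree ≥ 4, so divide by f(x) over F_7: 4x^4 + 6x^3 + 4x^2 + 5 = (4)·(x^4 + 6x^3 + 2x^2 + 3x + 1) + (3x^3 + 3x^2 + 2x + 1). Hence a·b ≡ 3x^3 + 3x^2 + 2x + 1 (mod f). (F_7[x]/(f) is a field with 7^4 = 2401 elements since f is irreducible of degree 4.)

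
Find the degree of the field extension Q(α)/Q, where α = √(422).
[Q(α):Q] = 2

[Q(α):Q] equals the degree of the minimal polynomial of α. Here α^2 = 422 and x^2 - 422 is irreducible (d = 422 is squarefree, ≠ 1, hence not a square), so deg(m_α) = 2. Thus [Q(α):Q] = 2.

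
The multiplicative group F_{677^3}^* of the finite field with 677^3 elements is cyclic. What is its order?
|F_{677^3}^*| = 310288732

F_{677^3} has 677^3 = 310288733 elements; its multiplicative group consists of all nonzero elements, so |F_{677^3}^*| = 310288733 - 1 = 310288732. (It is cyclic since any finite subgroup of the multiplicative group of a field is cyclic.)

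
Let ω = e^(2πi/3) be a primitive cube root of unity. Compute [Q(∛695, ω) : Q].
[Q(∛695, ω) : Q] = 6

[Q(∛695):Q] = 3 (min poly x^3 - 695, irreducible since 695 is not a perfect cube). [Q(ω):Q] = 2 (min poly x^2 + x + 1). Since Q(∛695) ⊂ R and ω ∉ R, we have ω ∉ Q(∛695), so x^2 + x + 1 remains irreducible over Q(∛695) and [Q(∛695, ω) : Q(∛695)] = 2. By the tower law, [Q(∛695, ω) : Q] = 3 · 2 = 6. (In fact Q(∛695, ω) is the splitting field of x^3 - 695 over Q.)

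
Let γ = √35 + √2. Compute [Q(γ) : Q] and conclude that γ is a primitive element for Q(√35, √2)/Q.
[Q(γ) : Q] = 4 (equivalently, Q(γ) = Q(√35, √2))

Obviously Q(γ) ⊆ Q(√35, √2), and [Q(√35, √2):Q] = 4 (since 35, 2 are distinct squarefree integers > 1 with 70 not a perfect square). To show equality we compute the minimal polynomial of γ. From γ = √35 + √2: γ^2 = 35 + 2√(70) + 2 = 37 + 2√(70), so γ^2 - 37 = 2√(70); squaring, (γ^2 - 37)^2 = 4·70, i.e. γ^4 - 74γ^2 + 1369 - 280 = 0, i.e. γ^4 - 74γ^2 + 1089 = 0. So γ is a root of x^4 - 74x^2 + 1089. This polynomial is irreducible over Q: it has no rational root (each ±√35 ± √2 is irrational), and any factorization into two quadratics over Q would force √(70) ∈ Q (pairing opposite roots) or √35, √2 ∈ Q (other pairings), all impossible. Hence [Q(γ):Q] = 4 = [Q(√35, √2):Q], so Q(γ) = Q(√35, √2).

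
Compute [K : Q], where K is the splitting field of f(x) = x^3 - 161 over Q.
[K : Q] = 6

The roots of x^3 - 161 are ∛161, ω∛161, ω^2∛161 where ω = e^(2πi/3) is a primitive cube root of unity, so K = Q(∛161, ω). Now [Q(∛161):Q] = 3 (since 161 is not a perfect cube, x^3 - 161 is irreducible) and [Q(ω):Q] = 2. Both 2 and 3 divide [K:Q], and [K:Q] ≤ 3·2 = 6, so [K:Q] = 6. (Equivalently: Q(∛161) ⊂ R but ω ∉ R, so [K : Q(∛161)] = 2.)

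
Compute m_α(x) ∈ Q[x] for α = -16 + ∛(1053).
m_α(x) = x^3 + 48x^2 + 768x + 3043

Set β = α + 16 = ∛(1053), so β^3 = 1053. Then (α + 16)^3 - 1053 = 0, i.e. α is a root of g(x) = (x + 16)^3 - 1053 = x^3 + 48x^2 + 768x + 3043. Since g(x) = h(x + 16) where h(x) = x^3 - 1053, and h is irreducible over Q (because 1053 is not a perfect cube, so h has no rational root, and a monic cubic with no rational root is irreducible), g is also irreducible (irreducibility is preserved under the substitution x → x + 16). Hence m_α(x) = x^3 + 48x^2 + 768x + 3043.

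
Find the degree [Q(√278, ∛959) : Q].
[Q(√278, ∛959) : Q] = 6

Let L = Q(√278, ∛959). Since Q(√278) ⊂ L and [Q(√278):Q] = 2, the tower law gives 2 | [L:Q]. Likewise Q(∛959) ⊂ L with [Q(∛959):Q] = 3 (because 959 is not a perfect cube), so 3 | [L:Q]. As gcd(2,3) = 1, [L:Q] is divisible by 6. Conversely L is generated over Q by √278 and ∛959, so [L:Q] ≤ 2·3 = 6. Therefore [Q(√278, ∛959) : Q] = 6.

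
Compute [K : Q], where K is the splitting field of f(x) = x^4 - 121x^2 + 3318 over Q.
[K : Q] = 4

Solving the quadratic in x^2: x^2 = (121 ± √(121^2 - 4·3318))/2 = (121 ± √1369)/2 = (121 ± 37)/2, giving x^2 = 79 or x^2 = 42. So f(x) = (x^2 - 79)(x^2 - 42) and the roots of f are ±√79, ±√42. Hence the splitting field is K = Q(√79, √42). Since 79 and 42 are distinct squarefree integers > 1, their product 3318 is not a perfect square, so √42 ∉ Q(√79). By the tower law [K:Q] = [Q(√79,√42):Q(√79)] · [Q(√79):Q] = 2 · 2 = 4.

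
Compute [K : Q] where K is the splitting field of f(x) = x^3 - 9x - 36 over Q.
[K : Q] = 6

By the rational root test, any rational root of the monic integer polynomial f(x) = x^3 - 9x - 36 must be an integer dividing the constant term -36, i.e. one of ±{1, 2, 3, 4, 6, 9, 12, 18, 36}. Evaluating: f(1) = -44, f(-1) = -28, f(2) = -46, f(-2) = -26, f(3) = -36, f(-3) = -36, f(4) = -8, f(-4) = -64, f(6) = 126, f(-6) = -198, f(9) = 612, f(-9) = -684, f(12) = 1584, f(-12) = -1656, f(18) = 5634, f(-18) = -5706, f(36) = 46296, f(-36) = -46368; none is 0, so f has no rational root and is therefore irreducible over Q (a cubic with no linear factor over a field is irreducible). For an irreducible cubic, the Galois group is A_3 or S_3 according as the discriminant disc(f) = -4a^3 - 27b^2 = -4·(-9)^3 - 27·(-36)^2 = -32076 is or is not a square in Q. Here disc(f) = -32076 is not a perfect square in Q, so the Galois group of f over Q is not contained in A_3 and must be all of S_3. The splitting field has degree |S_3| = 6 over Q, so [K : Q] = 6.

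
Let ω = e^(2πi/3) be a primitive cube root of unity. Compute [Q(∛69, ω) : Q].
[Q(∛69, ω) : Q] = 6

[Q(∛69):Q] = 3 (min poly x^3 - 69, irreducible since 69 is not a perfect cube). [Q(ω):Q] = 2 (min poly x^2 + x + 1). Since Q(∛69) ⊂ R and ω ∉ R, we have ω ∉ Q(∛69), so x^2 + x + 1 remains irreducible over Q(∛69) and [Q(∛69, ω) : Q(∛69)] = 2. By the tower law, [Q(∛69, ω) : Q] = 3 · 2 = 6. (In fact Q(∛69, ω) is the splitting field of x^3 - 69 over Q.)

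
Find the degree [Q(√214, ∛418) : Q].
[Q(√214, ∛418) : Q] = 6

Let L = Q(√214, ∛418). Since Q(√214) ⊂ L and [Q(√214):Q] = 2, the tower law gives 2 | [L:Q]. Likewise Q(∛418) ⊂ L with [Q(∛418):Q] = 3 (because 418 is not a perfect cube), so 3 | [L:Q]. As gcd(2,3) = 1, [L:Q] is divisible by 6. Conversely L is generated over Q by √214 and ∛418, so [L:Q] ≤ 2·3 = 6. Therefore [Q(√214, ∛418) : Q] = 6.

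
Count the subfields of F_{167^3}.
F_{167^3} has 2 subfields

The subfields of F_{p^n} are exactly the fields F_{p^d} for d | n (each is the fixed field of the unique index-d subgroup of Gal(F_{p^n}/F_p) ≅ Z/nZ). The divisors of n = 3 are {1, 3}, giving 2 subfields: F_{167^1}, F_{167^3}.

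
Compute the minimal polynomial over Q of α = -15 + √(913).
m_α(x) = x^2 + 30x - 688

From α + 15 = √(913), squaring gives (α + 15)^2 = 913, i.e. α^2 + 30α + 225 = 913, so α^2 + 30α - 688 = 0. The discriminant of x^2 + 30x - 688 is (30)^2 - 4·(-688) = 900 + 2752 = 3652, and 4·(913) is not a perfect square in Q since 913 is squarefree and ≠ 1. Hence x^2 + 30x - 688 is irreducible over Q and is the minimal polynomial of α.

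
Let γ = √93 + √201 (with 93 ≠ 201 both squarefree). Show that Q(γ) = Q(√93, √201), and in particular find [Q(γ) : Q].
[Q(γ) : Q] = 4 (equivalently, Q(γ) = Q(√93, √201))

Obviously Q(γ) ⊆ Q(√93, √201), and [Q(√93, √201):Q] = 4 (since 93, 201 are distinct squarefree integers > 1 with 18693 not a perfect square). To show equality we compute the minimal polynomial of γ. From γ = √93 + √201: γ^2 = 93 + 2√(18693) + 201 = 294 + 2√(18693), so γ^2 - 294 = 2√(18693); squaring, (γ^2 - 294)^2 = 4·18693, i.e. γ^4 - 588γ^2 + 86436 - 74772 = 0, i.e. γ^4 - 588γ^2 + 11664 = 0. So γ is a root of x^4 - 588x^2 + 11664. This polynomial is irreducible over Q: it has no rational root (each ±√93 ± √201 is irrational), and any factorization into two quadratics over Q would force √(18693) ∈ Q (pairing opposite roots) or √93, √201 ∈ Q (other pairings), all impossible. Hence [Q(γ):Q] = 4 = [Q(√93, √201):Q], so Q(γ) = Q(√93, √201).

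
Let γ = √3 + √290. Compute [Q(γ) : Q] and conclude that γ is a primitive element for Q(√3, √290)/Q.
[Q(γ) : Q] = 4 (equivalently, Q(γ) = Q(√3, √290))

Obviously Q(γ) ⊆ Q(√3, √290), and [Q(√3, √290):Q] = 4 (since 3, 290 are distinct squarefree integers > 1 with 870 not a perfect square). To show equality we compute the minimal polynomial of γ. From γ = √3 + √290: γ^2 = 3 + 2√(870) + 290 = 293 + 2√(870), so γ^2 - 293 = 2√(870); squaring, (γ^2 - 293)^2 = 4·870, i.e. γ^4 - 586γ^2 + 85849 - 3480 = 0, i.e. γ^4 - 586γ^2 + 82369 = 0. So γ is a root of x^4 - 586x^2 + 82369. This polynomial is irreducible over Q: it has no rational root (each ±√3 ± √290 is irrational), and any factorization into two quadratics over Q would force √(870) ∈ Q (pairing opposite roots) or √3, √290 ∈ Q (other pairings), all impossible. Hence [Q(γ):Q] = 4 = [Q(√3, √290):Q], so Q(γ) = Q(√3, √290).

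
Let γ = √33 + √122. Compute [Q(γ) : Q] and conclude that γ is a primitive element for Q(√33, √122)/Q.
[Q(γ) : Q] = 4 (equivalently, Q(γ) = Q(√33, √122))

Obviously Q(γ) ⊆ Q(√33, √122), and [Q(√33, √122):Q] = 4 (since 33, 122 are distinct squarefree integers > 1 with 4026 not a perfect square). To show equality we compute the minimal polynomial of γ. From γ = √33 + √122: γ^2 = 33 + 2√(4026) + 122 = 155 + 2√(4026), so γ^2 - 155 = 2√(4026); squaring, (γ^2 - 155)^2 = 4·4026, i.e. γ^4 - 310γ^2 + 24025 - 16104 = 0, i.e. γ^4 - 310γ^2 + 7921 = 0. So γ is a root of x^4 - 310x^2 + 7921. This polynomial is irreducible over Q: it has no rational root (each ±√33 ± √122 is irrational), and any factorization into two quadratics over Q would force √(4026) ∈ Q (pairing opposite roots) or √33, √122 ∈ Q (other pairings), all impossible. Hence [Q(γ):Q] = 4 = [Q(√33, √122):Q], so Q(γ) = Q(√33, √122).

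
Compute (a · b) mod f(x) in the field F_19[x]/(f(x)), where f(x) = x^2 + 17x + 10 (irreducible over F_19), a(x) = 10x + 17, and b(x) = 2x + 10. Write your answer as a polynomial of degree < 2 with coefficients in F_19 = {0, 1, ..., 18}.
a · b ≡ 3x + 8 (mod f(x))

Multiply in F_19[x]: a(x)·b(x) = (10x + 17)·(2x + 10) = x^2 + x + 18. This has degree ≥ 2, so divide by f(x) over F_19: x^2 + x + 18 = (1)·(x^2 + 17x + 10) + (3x + 8). Hence a·b ≡ 3x + 8 (mod f). (F_19[x]/(f) is a field with 19^2 = 361 elements since f is irreducible of degree 2.)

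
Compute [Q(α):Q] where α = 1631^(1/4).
[Q(α):Q] = 4

α is a root of x^4 - 1631. By Eisenstein's criterion at the prime p = 7 (which divides the constant term 1631 but p^2 = 49 does not, since 1631 is squarefree), x^4 - 1631 is irreducible over Q. Hence [Q(α):Q] = 4.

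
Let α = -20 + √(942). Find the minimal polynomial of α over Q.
m_α(x) = x^2 + 40x - 542

From α + 20 = √(942), squaring gives (α + 20)^2 = 942, i.e. α^2 + 40α + 400 = 942, so α^2 + 40α - 542 = 0. The discriminant of x^2 + 40x - 542 is (40)^2 - 4·(-542) = 1600 + 2168 = 3768, and 4·(942) is not a perfect square in Q since 942 is squarefree and ≠ 1. Hence x^2 + 40x - 542 is irreducible over Q and is the minimal polynomial of α.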